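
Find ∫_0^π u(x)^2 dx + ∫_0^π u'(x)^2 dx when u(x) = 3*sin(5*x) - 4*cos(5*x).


||u||_{H^1(0,π)}^2 = 325*π

u'(x) = 20*sin(5*x) + 15*cos(5*x).
Expand u² and (u')² and integrate term by term on (0, π), using: for integers n ≥ 1, ∫_0^π sin²(nx) dx = ∫_0^π cos²(nx) dx = π/2; for n ≠ n', ∫_0^π sin(nx)sin(n'x) dx = ∫_0^π cos(nx)cos(n'x) dx = 0; and by product-to-sum, ∫_0^π sin(nx)cos(n'x) dx = ½∫_0^π [sin((n+n')x) + sin((n−n')x)] dx, which is 0 when n+n' is even and 2n/(n²−n'²) when n+n' is odd (it need not vanish on (0, π)).
  u² squared terms: (-4)²·∫cos(5x)² dx = 16·π/2 = 8*π;  (3)²·∫sin(5x)² dx = 9·π/2 = 9*π/2.
  u² cross terms: 2·(-4)·(3)·∫cos(5x)·sin(5x) dx = -24·(0) = 0.
  So ∫_0^π u² dx = 8*π + 9*π/2 + 0 = 25*π/2.
  (u')² squared terms: (15)²·∫cos(5x)² dx = 225·π/2 = 225*π/2;  (20)²·∫sin(5x)² dx = 400·π/2 = 200*π.
  (u')² cross terms: 2·(15)·(20)·∫cos(5x)·sin(5x) dx = 600·(0) = 0.
  So ∫_0^π (u')² dx = 225*π/2 + 200*π + 0 = 625*π/2.
||u||_{H^1}^2 = (25*π/2) + (625*π/2) = 325*π.


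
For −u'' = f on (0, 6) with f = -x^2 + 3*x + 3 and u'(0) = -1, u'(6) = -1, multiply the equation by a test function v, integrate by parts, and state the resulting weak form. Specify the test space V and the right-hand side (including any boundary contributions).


V = H^1(0, 6) (v unrestricted at boundary; u is determined up to an additive constant); weak form: ∫_0^6 u'v' dx = ∫_0^6 (-x^2 + 3*x + 3) v dx − v(6) + v(0) for all v ∈ V.

Multiply both sides by a test function v and integrate from 0 to 6:
  ∫_0^6 −u''(x) v(x) dx = ∫_0^6 f(x) v(x) dx.
Integrate the LHS by parts once:
  ∫_0^6 −u'' v dx = −[u'(x) v(x)]_0^6 + ∫_0^6 u'(x) v'(x) dx.
Thus ∫_0^6 u'(x) v'(x) dx = ∫_0^6 f(x) v(x) dx + [u'(x) v(x)]_0^6.
Choose V so that boundary terms are either known or forced to vanish.
u has inhomogeneous Neumann u'(0) = -1, u'(6) = -1. [u' v]_0^6 = (-1)·v(6) − (-1)·v(0) = − v(6) + v(0). Take V = H^1(0, 6); boundary term becomes part of RHS.
Weak formulation: find u (satisfying any essential BC) such that ∫_0^6 u'(x) v'(x) dx = ∫_0^6 f v dx − v(6) + v(0) for all v ∈ V (Neumann data are natural BCs: they enter the RHS as boundary terms).
Substituting f(x) = -x^2 + 3*x + 3, the right-hand side is ∫_0^6 (-x^2 + 3*x + 3) v dx − v(6) + v(0).
Compatibility check (pure Neumann): taking v ≡ 1 ∈ V gives 0 = ∫_0^6 f dx + (-1) − (-1), i.e. ∫_0^6 f dx must equal u'(0) − u'(6) = 0. Indeed ∫_0^6 (-x^2 + 3*x + 3) dx = 0, so the data are compatible. The solution is then unique only up to an additive constant (fix it e.g. by requiring ∫_0^6 u dx = 0).


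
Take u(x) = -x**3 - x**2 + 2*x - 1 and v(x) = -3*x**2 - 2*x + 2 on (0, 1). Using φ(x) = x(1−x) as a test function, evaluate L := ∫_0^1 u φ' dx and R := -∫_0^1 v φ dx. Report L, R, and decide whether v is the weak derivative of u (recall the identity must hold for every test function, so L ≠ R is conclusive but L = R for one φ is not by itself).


LHS = -1/60, RHS = -1/60. Yes, v = u' weakly.

u(x) = -x**3 - x**2 + 2*x - 1, classical derivative u'(x) = -3*x**2 - 2*x + 2.
φ(x) = x(1−x), so φ'(x) = 1 - 2*x.
Note φ(0) = φ(1) = 0, so the boundary term u·φ vanishes.
LHS = ∫_0^1 u(x) φ'(x) dx = ∫_0^1 (2*x^4 + x^3 - 5*x^2 + 4*x - 1) dx. Term by term:
  ∫_0^1 2*x^4 dx = 2/5;  ∫_0^1 x^3 dx = 1/4;  ∫_0^1 -5*x^2 dx = -5/3;
  ∫_0^1 4*x dx = 2;  ∫_0^1 -1 dx = -1.
Sum: 2/5 + 1/4 − 5/3 + 2 − 1 = -1/60.
So LHS = -1/60.
∫_0^1 v(x) φ(x) dx = ∫_0^1 (3*x^4 - x^3 - 4*x^2 + 2*x) dx. Term by term:
  ∫_0^1 3*x^4 dx = 3/5;  ∫_0^1 -x^3 dx = -1/4;  ∫_0^1 -4*x^2 dx = -4/3;
  ∫_0^1 2*x dx = 1.
Sum: 3/5 − 1/4 − 4/3 + 1 = 1/60.
So RHS = -∫_0^1 v(x) φ(x) dx = -1/60.
LHS = RHS, so the identity holds for this test φ.
Moreover u is smooth here and v(x) = u'(x) = -3*x**2 - 2*x + 2 pointwise, so the identity holds for every test function. Hence v is the weak derivative of u.


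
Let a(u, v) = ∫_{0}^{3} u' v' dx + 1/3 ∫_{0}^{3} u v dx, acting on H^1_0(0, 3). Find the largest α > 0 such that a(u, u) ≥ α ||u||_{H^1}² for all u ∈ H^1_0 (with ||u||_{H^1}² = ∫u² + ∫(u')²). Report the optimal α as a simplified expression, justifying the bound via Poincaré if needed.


α = (3 + π^2)/(9 + π^2)

Coercivity of a(·,·) on H^1_0(0, 3) means a(u, u) ≥ α ||u||_{H^1}² for every u ∈ H^1_0.
The interval has length L = 3, and Poincaré/coercivity depend only on L. Here a(u, u) = ∫(u')² + (1/3)·∫u².
Here 0 < c = 1/3 < 1. The condition a(u,u) ≥ α||u||_{H^1}² reads (1−α)∫(u')² ≥ (α−c)∫u². Any admissible α is ≤ 1 (rapidly oscillating u have ∫u²/∫(u')² → 0), and α = 1 would force 0 ≥ (1−c)∫u², impossible since c < 1; so 1−α > 0. By the sharp Poincaré inequality on H^1_0 of an interval of length L, ∫(u')² ≥ (π/L)²∫u² with equality for the first sine mode sin(π(x−x₀)/L) (x₀ the left endpoint), so the inequality holds for all u iff (1−α)(π/L)² ≥ α − c, i.e. α ≤ ((π/L)² + c)/((π/L)² + 1) = (1 + c(L/π)²)/(1 + (L/π)²). With (π/L)² = π^2/9 and c = 1/3, the largest admissible constant is α = ((π/L)² + c)/((π/L)² + 1).
Simplifying, α = (3 + π^2)/(9 + π^2).


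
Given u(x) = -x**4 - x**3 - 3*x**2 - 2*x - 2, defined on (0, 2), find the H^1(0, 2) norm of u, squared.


||u||_{H^1}^2 = 598624/315

The H^1 norm (squared) on an interval (0, L) is
  ||u||_{H^1}^2 = ∫_0^L u(x)^2 dx + ∫_0^L u'(x)^2 dx.
Compute u'(x) = -4*x**3 - 3*x**2 - 6*x - 2.
Then u(x)^2 = x**8 + 2*x**7 + 7*x**6 + 10*x**5 + 17*x**4 + 16*x**3 + 16*x**2 + 8*x + 4 and u'(x)^2 = 16*x**6 + 24*x**5 + 57*x**4 + 52*x**3 + 48*x**2 + 24*x + 4.
Integrate each monomial from 0 to 2 using ∫_0^2 c·x^n dx = c·2^(n+1)/(n+1):
  ∫_0^2 u(x)^2 dx = ∫_0^2 (x^8 + 2*x^7 + 7*x^6 + 10*x^5 + 17*x^4 + 16*x^3 + 16*x^2 + 8*x + 4) dx. Term by term:
    ∫_0^2 x^8 dx = 512/9;  ∫_0^2 2*x^7 dx = 64;  ∫_0^2 7*x^6 dx = 128;
    ∫_0^2 10*x^5 dx = 320/3;  ∫_0^2 17*x^4 dx = 544/5;  ∫_0^2 16*x^3 dx = 64;
    ∫_0^2 16*x^2 dx = 128/3;  ∫_0^2 8*x dx = 16;  ∫_0^2 4 dx = 8.
  Sum: 512/9 + 64 + 128 + 320/3 + 544/5 + 64 + 128/3 + 16 + 8 = 26776/45.
  ∫_0^2 u'(x)^2 dx = ∫_0^2 (16*x^6 + 24*x^5 + 57*x^4 + 52*x^3 + 48*x^2 + 24*x + 4) dx. Term by term:
    ∫_0^2 16*x^6 dx = 2048/7;  ∫_0^2 24*x^5 dx = 256;  ∫_0^2 57*x^4 dx = 1824/5;
    ∫_0^2 52*x^3 dx = 208;  ∫_0^2 48*x^2 dx = 128;  ∫_0^2 24*x dx = 48;
    ∫_0^2 4 dx = 8.
  Sum: 2048/7 + 256 + 1824/5 + 208 + 128 + 48 + 8 = 45688/35.
Adding: ||u||_{H^1}^2 = 26776/45 + 45688/35 = 598624/315.


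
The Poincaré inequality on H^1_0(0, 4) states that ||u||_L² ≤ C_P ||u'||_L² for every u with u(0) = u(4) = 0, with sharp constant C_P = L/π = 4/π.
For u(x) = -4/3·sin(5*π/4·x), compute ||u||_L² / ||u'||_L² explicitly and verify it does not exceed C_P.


||u||_L² / ||u'||_L² = 4/(5*π) < C_P = 4/π.

u(x) = -4/3·sin(5*π/4·x), so u'(x) = -5*π*cos(5*π*x/4)/3.
Writing u(x) = A·sin(kπx/L) with A = -4/3 and k = 5, use ∫_0^L sin²(kπx/L) dx = L/2 and ∫_0^L cos²(kπx/L) dx = L/2.
u² = 16/9·sin²(5*π/4·x) and (u')² = 25*π^2/9·cos²(5*π/4·x), and each of sin², cos² integrates to L/2 = 2 over (0, 4).
∫_0^4 u² dx = 32/9, so ||u||_L² = 4*sqrt(2)/3.
∫_0^4 (u')² dx = 50*π^2/9, so ||u'||_L² = 5*sqrt(2)*π/3.
Ratio ||u||_L² / ||u'||_L² = 4/(5*π).
Sharp Poincaré constant on H^1_0(0, 4) is C_P = L/π = 4/π, achieved by sin(π/4·x).
This is the k = 5 harmonic; the ratio L/(kπ) is strictly less than C_P = L/π, consistent with the sharp inequality ||u||_L² ≤ C_P ||u'||_L².


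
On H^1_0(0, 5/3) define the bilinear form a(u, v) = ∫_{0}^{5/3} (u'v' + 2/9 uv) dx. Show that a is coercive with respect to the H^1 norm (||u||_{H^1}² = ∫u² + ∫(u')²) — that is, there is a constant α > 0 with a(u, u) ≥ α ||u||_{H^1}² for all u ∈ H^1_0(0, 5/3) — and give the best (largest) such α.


α = (50 + 81*π^2)/(9*(25 + 9*π^2))

Coercivity of a(·,·) on H^1_0(0, 5/3) means a(u, u) ≥ α ||u||_{H^1}² for every u ∈ H^1_0.
The interval has length L = 5/3, and Poincaré/coercivity depend only on L. Here a(u, u) = ∫(u')² + (2/9)·∫u².
Here 0 < c = 2/9 < 1. The condition a(u,u) ≥ α||u||_{H^1}² reads (1−α)∫(u')² ≥ (α−c)∫u². Any admissible α is ≤ 1 (rapidly oscillating u have ∫u²/∫(u')² → 0), and α = 1 would force 0 ≥ (1−c)∫u², impossible since c < 1; so 1−α > 0. By the sharp Poincaré inequality on H^1_0 of an interval of length L, ∫(u')² ≥ (π/L)²∫u² with equality for the first sine mode sin(π(x−x₀)/L) (x₀ the left endpoint), so the inequality holds for all u iff (1−α)(π/L)² ≥ α − c, i.e. α ≤ ((π/L)² + c)/((π/L)² + 1) = (1 + c(L/π)²)/(1 + (L/π)²). With (π/L)² = 9*π^2/25 and c = 2/9, the largest admissible constant is α = ((π/L)² + c)/((π/L)² + 1).
Simplifying, α = (50 + 81*π^2)/(9*(25 + 9*π^2)).


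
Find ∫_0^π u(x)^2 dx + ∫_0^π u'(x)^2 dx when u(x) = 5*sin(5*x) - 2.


||u||_{H^1(0,π)}^2 = -8 + 329*π

u'(x) = 25*cos(5*x).
Expand u² and (u')² and integrate term by term on (0, π), using: for integers n ≥ 1, ∫_0^π sin²(nx) dx = ∫_0^π cos²(nx) dx = π/2; for n ≠ n', ∫_0^π sin(nx)sin(n'x) dx = ∫_0^π cos(nx)cos(n'x) dx = 0; and by product-to-sum, ∫_0^π sin(nx)cos(n'x) dx = ½∫_0^π [sin((n+n')x) + sin((n−n')x)] dx, which is 0 when n+n' is even and 2n/(n²−n'²) when n+n' is odd (it need not vanish on (0, π)). For the constant mode: ∫_0^π 1 dx = π, ∫_0^π cos(nx) dx = 0, ∫_0^π sin(nx) dx = (1−(−1)^n)/n.
  u² squared terms: (-2)²·∫1 dx = 4·π = 4*π;  (5)²·∫sin(5x)² dx = 25·π/2 = 25*π/2.
  u² cross terms: 2·(-2)·(5)·∫1·sin(5x) dx = -20·(2/5) = -8.
  So ∫_0^π u² dx = 4*π + 25*π/2 − 8 = -8 + 33*π/2.
  (u')² squared terms: (25)²·∫cos(5x)² dx = 625·π/2 = 625*π/2.
  So ∫_0^π (u')² dx = 625*π/2.
||u||_{H^1}^2 = (-8 + 33*π/2) + (625*π/2) = -8 + 329*π.


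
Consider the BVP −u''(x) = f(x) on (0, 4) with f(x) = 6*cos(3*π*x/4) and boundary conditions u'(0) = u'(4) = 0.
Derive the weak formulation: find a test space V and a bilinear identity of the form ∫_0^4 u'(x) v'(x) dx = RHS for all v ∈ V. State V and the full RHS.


V = H^1(0, 4) (no boundary constraint on v; u is determined up to an additive constant); weak form: ∫_0^4 u'v' dx = ∫_0^4 (6*cos(3*π*x/4)) v dx for all v ∈ V.

Multiply both sides by a test function v and integrate from 0 to 4:
  ∫_0^4 −u''(x) v(x) dx = ∫_0^4 f(x) v(x) dx.
Integrate the LHS by parts once:
  ∫_0^4 −u'' v dx = −[u'(x) v(x)]_0^4 + ∫_0^4 u'(x) v'(x) dx.
Thus ∫_0^4 u'(x) v'(x) dx = ∫_0^4 f(x) v(x) dx + [u'(x) v(x)]_0^4.
Choose V so that boundary terms are either known or forced to vanish.
u has homogeneous Neumann: u'(0) = u'(4) = 0. So [u' v]_0^4 = 0·v(4) − 0·v(0) = 0 for any v; take V = H^1(0, 4).
Weak formulation: find u (satisfying any essential BC) such that ∫_0^4 u'(x) v'(x) dx = ∫_0^4 f v dx for all v ∈ V (homogeneous Neumann, so boundary terms vanish).
Substituting f(x) = 6*cos(3*π*x/4), the right-hand side is ∫_0^4 (6*cos(3*π*x/4)) v dx.
Compatibility check (pure Neumann): taking v ≡ 1 ∈ V gives 0 = ∫_0^4 f dx + (0) − (0), i.e. ∫_0^4 f dx must equal u'(0) − u'(4) = 0. Indeed ∫_0^4 (6*cos(3*π*x/4)) dx = 0, so the data are compatible. The solution is then unique only up to an additive constant (fix it e.g. by requiring ∫_0^4 u dx = 0).


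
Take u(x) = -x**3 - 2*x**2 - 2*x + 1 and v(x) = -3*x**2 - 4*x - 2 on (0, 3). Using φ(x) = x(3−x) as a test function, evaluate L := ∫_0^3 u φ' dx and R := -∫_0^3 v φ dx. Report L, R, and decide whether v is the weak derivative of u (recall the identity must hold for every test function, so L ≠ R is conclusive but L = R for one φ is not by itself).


LHS = 1449/20, RHS = 1449/20. Yes, v = u' weakly.

u(x) = -x**3 - 2*x**2 - 2*x + 1, classical derivative u'(x) = -3*x**2 - 4*x - 2.
φ(x) = x(3−x), so φ'(x) = 3 - 2*x.
Note φ(0) = φ(3) = 0, so the boundary term u·φ vanishes.
LHS = ∫_0^3 u(x) φ'(x) dx = ∫_0^3 (2*x^4 + x^3 - 2*x^2 - 8*x + 3) dx. Term by term:
  ∫_0^3 2*x^4 dx = 486/5;  ∫_0^3 x^3 dx = 81/4;  ∫_0^3 -2*x^2 dx = -18;
  ∫_0^3 -8*x dx = -36;  ∫_0^3 3 dx = 9.
Sum: 486/5 + 81/4 − 18 − 36 + 9 = 1449/20.
So LHS = 1449/20.
∫_0^3 v(x) φ(x) dx = ∫_0^3 (3*x^4 - 5*x^3 - 10*x^2 - 6*x) dx. Term by term:
  ∫_0^3 3*x^4 dx = 729/5;  ∫_0^3 -5*x^3 dx = -405/4;  ∫_0^3 -10*x^2 dx = -90;
  ∫_0^3 -6*x dx = -27.
Sum: 729/5 − 405/4 − 90 − 27 = -1449/20.
So RHS = -∫_0^3 v(x) φ(x) dx = 1449/20.
LHS = RHS, so the identity holds for this test φ.
Moreover u is smooth here and v(x) = u'(x) = -3*x**2 - 4*x - 2 pointwise, so the identity holds for every test function. Hence v is the weak derivative of u.


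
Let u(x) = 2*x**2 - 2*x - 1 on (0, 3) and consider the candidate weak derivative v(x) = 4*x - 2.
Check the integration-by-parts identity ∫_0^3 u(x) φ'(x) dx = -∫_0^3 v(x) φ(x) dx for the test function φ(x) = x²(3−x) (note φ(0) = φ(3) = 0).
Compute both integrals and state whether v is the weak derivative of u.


LHS = -351/10, RHS = -351/10. Yes, v = u' weakly.

u(x) = 2*x**2 - 2*x - 1, classical derivative u'(x) = 4*x - 2.
φ(x) = x²(3−x), so φ'(x) = 3*x*(2 - x).
Note φ(0) = φ(3) = 0, so the boundary term u·φ vanishes.
LHS = ∫_0^3 u(x) φ'(x) dx = ∫_0^3 (-6*x^4 + 18*x^3 - 9*x^2 - 6*x) dx. Term by term:
  ∫_0^3 -6*x^4 dx = -1458/5;  ∫_0^3 18*x^3 dx = 729/2;  ∫_0^3 -9*x^2 dx = -81;
  ∫_0^3 -6*x dx = -27.
Sum: -1458/5 + 729/2 − 81 − 27 = -351/10.
So LHS = -351/10.
∫_0^3 v(x) φ(x) dx = ∫_0^3 (-4*x^4 + 14*x^3 - 6*x^2) dx. Term by term:
  ∫_0^3 -4*x^4 dx = -972/5;  ∫_0^3 14*x^3 dx = 567/2;  ∫_0^3 -6*x^2 dx = -54.
Sum: -972/5 + 567/2 − 54 = 351/10.
So RHS = -∫_0^3 v(x) φ(x) dx = -351/10.
LHS = RHS, so the identity holds for this test φ.
Moreover u is smooth here and v(x) = u'(x) = 4*x - 2 pointwise, so the identity holds for every test function. Hence v is the weak derivative of u.


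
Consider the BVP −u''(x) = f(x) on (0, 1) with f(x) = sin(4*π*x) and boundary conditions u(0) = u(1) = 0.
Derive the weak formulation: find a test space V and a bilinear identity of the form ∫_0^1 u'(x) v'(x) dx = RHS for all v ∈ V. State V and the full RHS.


V = H^1_0(0, 1) (so v(0) = v(1) = 0); weak form: ∫_0^1 u'v' dx = ∫_0^1 (sin(4*π*x)) v dx for all v ∈ V.

Multiply both sides by a test function v and integrate from 0 to 1:
  ∫_0^1 −u''(x) v(x) dx = ∫_0^1 f(x) v(x) dx.
Integrate the LHS by parts once:
  ∫_0^1 −u'' v dx = −[u'(x) v(x)]_0^1 + ∫_0^1 u'(x) v'(x) dx.
Thus ∫_0^1 u'(x) v'(x) dx = ∫_0^1 f(x) v(x) dx + [u'(x) v(x)]_0^1.
Choose V so that boundary terms are either known or forced to vanish.
u is Dirichlet: u(0) = u(1) = 0. Let V = H^1_0(0, 1); then v(0) = v(1) = 0, and [u' v]_0^1 = 0.
Weak formulation: find u (satisfying any essential BC) such that ∫_0^1 u'(x) v'(x) dx = ∫_0^1 f v dx for all v ∈ V.
Substituting f(x) = sin(4*π*x), the right-hand side is ∫_0^1 (sin(4*π*x)) v dx.


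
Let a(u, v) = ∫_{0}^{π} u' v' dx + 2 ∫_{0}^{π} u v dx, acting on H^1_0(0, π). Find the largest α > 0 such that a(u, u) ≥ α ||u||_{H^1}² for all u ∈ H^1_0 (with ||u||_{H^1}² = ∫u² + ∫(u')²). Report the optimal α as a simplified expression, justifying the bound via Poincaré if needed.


α = 1

Coercivity of a(·,·) on H^1_0(0, π) means a(u, u) ≥ α ||u||_{H^1}² for every u ∈ H^1_0.
The interval has length L = π, and Poincaré/coercivity depend only on L. Here a(u, u) = ∫(u')² + (2)·∫u².
Here c = 2 ≥ 1, so a(u,u) = ∫(u')² + c∫u² ≥ ∫(u')² + ∫u² = ||u||_{H^1}², i.e. α = 1 works. No larger α is possible: a(u,u) ≥ α||u||_{H^1}² means (1−α)∫(u')² ≥ (α−c)∫u², and for the modes u_n = sin(nπ(x−x₀)/L) (x₀ the left endpoint) one has ∫u_n²/∫(u_n')² = (L/(nπ))² → 0, so a(u_n,u_n)/||u_n||_{H^1}² → 1. Hence the optimal constant is α = 1.
Therefore α = 1.


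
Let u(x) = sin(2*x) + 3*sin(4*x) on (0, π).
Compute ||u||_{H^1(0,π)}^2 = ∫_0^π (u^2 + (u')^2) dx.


||u||_{H^1(0,π)}^2 = 79*π

u'(x) = 2*cos(2*x) + 12*cos(4*x).
Expand u² and (u')² and integrate term by term on (0, π), using: for integers n ≥ 1, ∫_0^π sin²(nx) dx = ∫_0^π cos²(nx) dx = π/2; for n ≠ n', ∫_0^π sin(nx)sin(n'x) dx = ∫_0^π cos(nx)cos(n'x) dx = 0; and by product-to-sum, ∫_0^π sin(nx)cos(n'x) dx = ½∫_0^π [sin((n+n')x) + sin((n−n')x)] dx, which is 0 when n+n' is even and 2n/(n²−n'²) when n+n' is odd (it need not vanish on (0, π)).
  u² squared terms: (3)²·∫sin(4x)² dx = 9·π/2 = 9*π/2;  (1)²·∫sin(2x)² dx = 1·π/2 = π/2.
  u² cross terms: 2·(3)·(1)·∫sin(4x)·sin(2x) dx = 6·(0) = 0.
  So ∫_0^π u² dx = 9*π/2 + π/2 + 0 = 5*π.
  (u')² squared terms: (2)²·∫cos(2x)² dx = 4·π/2 = 2*π;  (12)²·∫cos(4x)² dx = 144·π/2 = 72*π.
  (u')² cross terms: 2·(2)·(12)·∫cos(2x)·cos(4x) dx = 48·(0) = 0.
  So ∫_0^π (u')² dx = 2*π + 72*π + 0 = 74*π.
||u||_{H^1}^2 = (5*π) + (74*π) = 79*π.


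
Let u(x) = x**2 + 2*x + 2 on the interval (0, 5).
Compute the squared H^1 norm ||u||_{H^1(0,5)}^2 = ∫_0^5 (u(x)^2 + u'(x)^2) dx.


||u||_{H^1}^2 = 1990

The H^1 norm (squared) on an interval (0, L) is
  ||u||_{H^1}^2 = ∫_0^L u(x)^2 dx + ∫_0^L u'(x)^2 dx.
Compute u'(x) = 2*x + 2.
Then u(x)^2 = x**4 + 4*x**3 + 8*x**2 + 8*x + 4 and u'(x)^2 = 4*x**2 + 8*x + 4.
Integrate each monomial from 0 to 5 using ∫_0^5 c·x^n dx = c·5^(n+1)/(n+1):
  ∫_0^5 u(x)^2 dx = ∫_0^5 (x^4 + 4*x^3 + 8*x^2 + 8*x + 4) dx. Term by term:
    ∫_0^5 x^4 dx = 625;  ∫_0^5 4*x^3 dx = 625;  ∫_0^5 8*x^2 dx = 1000/3;
    ∫_0^5 8*x dx = 100;  ∫_0^5 4 dx = 20.
  Sum: 625 + 625 + 1000/3 + 100 + 20 = 5110/3.
  ∫_0^5 u'(x)^2 dx = ∫_0^5 (4*x^2 + 8*x + 4) dx. Term by term:
    ∫_0^5 4*x^2 dx = 500/3;  ∫_0^5 8*x dx = 100;  ∫_0^5 4 dx = 20.
  Sum: 500/3 + 100 + 20 = 860/3.
Adding: ||u||_{H^1}^2 = 5110/3 + 860/3 = 1990.


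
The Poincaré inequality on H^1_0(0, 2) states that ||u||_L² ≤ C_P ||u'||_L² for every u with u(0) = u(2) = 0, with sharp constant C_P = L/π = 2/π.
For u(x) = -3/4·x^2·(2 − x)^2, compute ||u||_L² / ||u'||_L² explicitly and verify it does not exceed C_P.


||u||_L² / ||u'||_L² = sqrt(3)/3 < C_P = 2/π.

u(x) = -3/4·x^2·(2 − x)^2, so u'(x) = 3*x*(-x^2 + 3*x - 2).
u(x) = -3/4·x^2·(2 − x)^2 vanishes at x = 0 and x = 2, so u ∈ H^1_0(0, 2). Differentiate via the product rule and integrate the resulting polynomials term by term.
  ∫_0^2 u² dx = ∫_0^2 (9*x^8/16 - 9*x^7/2 + 27*x^6/2 - 18*x^5 + 9*x^4) dx. Term by term:
    ∫_0^2 9*x^8/16 dx = 32;  ∫_0^2 -9*x^7/2 dx = -144;  ∫_0^2 27*x^6/2 dx = 1728/7;
    ∫_0^2 -18*x^5 dx = -192;  ∫_0^2 9*x^4 dx = 288/5.
  Sum: 32 − 144 + 1728/7 − 192 + 288/5 = 16/35.
  ∫_0^2 (u')² dx = ∫_0^2 (9*x^6 - 54*x^5 + 117*x^4 - 108*x^3 + 36*x^2) dx. Term by term:
    ∫_0^2 9*x^6 dx = 1152/7;  ∫_0^2 -54*x^5 dx = -576;  ∫_0^2 117*x^4 dx = 3744/5;
    ∫_0^2 -108*x^3 dx = -432;  ∫_0^2 36*x^2 dx = 96.
  Sum: 1152/7 − 576 + 3744/5 − 432 + 96 = 48/35.
∫_0^2 u² dx = 16/35, so ||u||_L² = 4*sqrt(35)/35.
∫_0^2 (u')² dx = 48/35, so ||u'||_L² = 4*sqrt(105)/35.
Ratio ||u||_L² / ||u'||_L² = sqrt(3)/3.
Sharp Poincaré constant on H^1_0(0, 2) is C_P = L/π = 2/π, achieved by sin(π/2·x).
A polynomial bump cannot attain the sharp Poincaré constant (only the first sine eigenfunction does), so the ratio is strictly less than C_P, consistent with ||u||_L² ≤ C_P ||u'||_L².


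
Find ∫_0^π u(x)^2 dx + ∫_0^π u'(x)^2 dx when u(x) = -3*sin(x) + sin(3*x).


||u||_{H^1(0,π)}^2 = 14*π

u'(x) = -3*cos(x) + 3*cos(3*x).
Expand u² and (u')² and integrate term by term on (0, π), using: for integers n ≥ 1, ∫_0^π sin²(nx) dx = ∫_0^π cos²(nx) dx = π/2; for n ≠ n', ∫_0^π sin(nx)sin(n'x) dx = ∫_0^π cos(nx)cos(n'x) dx = 0; and by product-to-sum, ∫_0^π sin(nx)cos(n'x) dx = ½∫_0^π [sin((n+n')x) + sin((n−n')x)] dx, which is 0 when n+n' is even and 2n/(n²−n'²) when n+n' is odd (it need not vanish on (0, π)).
  u² squared terms: (-3)²·∫sin(x)² dx = 9·π/2 = 9*π/2;  (1)²·∫sin(3x)² dx = 1·π/2 = π/2.
  u² cross terms: 2·(-3)·(1)·∫sin(x)·sin(3x) dx = -6·(0) = 0.
  So ∫_0^π u² dx = 9*π/2 + π/2 + 0 = 5*π.
  (u')² squared terms: (-3)²·∫cos(x)² dx = 9·π/2 = 9*π/2;  (3)²·∫cos(3x)² dx = 9·π/2 = 9*π/2.
  (u')² cross terms: 2·(-3)·(3)·∫cos(x)·cos(3x) dx = -18·(0) = 0.
  So ∫_0^π (u')² dx = 9*π/2 + 9*π/2 + 0 = 9*π.
||u||_{H^1}^2 = (5*π) + (9*π) = 14*π.


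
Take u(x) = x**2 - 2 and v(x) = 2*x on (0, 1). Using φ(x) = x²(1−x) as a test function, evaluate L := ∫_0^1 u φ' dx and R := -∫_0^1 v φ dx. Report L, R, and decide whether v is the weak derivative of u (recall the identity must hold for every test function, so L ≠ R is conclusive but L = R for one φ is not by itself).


LHS = -1/10, RHS = -1/10. Yes, v = u' weakly.

u(x) = x**2 - 2, classical derivative u'(x) = 2*x.
φ(x) = x²(1−x), so φ'(x) = x*(2 - 3*x).
Note φ(0) = φ(1) = 0, so the boundary term u·φ vanishes.
LHS = ∫_0^1 u(x) φ'(x) dx = ∫_0^1 (-3*x^4 + 2*x^3 + 6*x^2 - 4*x) dx. Term by term:
  ∫_0^1 -3*x^4 dx = -3/5;  ∫_0^1 2*x^3 dx = 1/2;  ∫_0^1 6*x^2 dx = 2;
  ∫_0^1 -4*x dx = -2.
Sum: -3/5 + 1/2 + 2 − 2 = -1/10.
So LHS = -1/10.
∫_0^1 v(x) φ(x) dx = ∫_0^1 (-2*x^4 + 2*x^3) dx. Term by term:
  ∫_0^1 -2*x^4 dx = -2/5;  ∫_0^1 2*x^3 dx = 1/2.
Sum: -2/5 + 1/2 = 1/10.
So RHS = -∫_0^1 v(x) φ(x) dx = -1/10.
LHS = RHS, so the identity holds for this test φ.
Moreover u is smooth here and v(x) = u'(x) = 2*x pointwise, so the identity holds for every test function. Hence v is the weak derivative of u.


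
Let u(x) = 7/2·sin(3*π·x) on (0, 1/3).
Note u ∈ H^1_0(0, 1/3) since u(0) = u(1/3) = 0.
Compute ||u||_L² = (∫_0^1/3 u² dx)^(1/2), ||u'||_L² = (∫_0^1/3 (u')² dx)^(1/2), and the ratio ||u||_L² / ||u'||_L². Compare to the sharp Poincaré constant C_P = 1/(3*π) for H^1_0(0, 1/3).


||u||_L² / ||u'||_L² = 1/(3*π) = C_P.

u(x) = 7/2·sin(3*π·x), so u'(x) = 21*π*cos(3*π*x)/2.
Writing u(x) = A·sin(kπx/L) with A = 7/2 and k = 1, use ∫_0^L sin²(kπx/L) dx = L/2 and ∫_0^L cos²(kπx/L) dx = L/2.
u² = 49/4·sin²(3*π·x) and (u')² = 441*π^2/4·cos²(3*π·x), and each of sin², cos² integrates to L/2 = 1/6 over (0, 1/3).
∫_0^1/3 u² dx = 49/24, so ||u||_L² = 7*sqrt(6)/12.
∫_0^1/3 (u')² dx = 147*π^2/8, so ||u'||_L² = 7*sqrt(6)*π/4.
Ratio ||u||_L² / ||u'||_L² = 1/(3*π).
Sharp Poincaré constant on H^1_0(0, 1/3) is C_P = L/π = 1/(3*π), achieved by sin(3*π·x).
This is the k = 1 eigenfunction (up to amplitude), so the ratio equals the sharp Poincaré constant exactly.


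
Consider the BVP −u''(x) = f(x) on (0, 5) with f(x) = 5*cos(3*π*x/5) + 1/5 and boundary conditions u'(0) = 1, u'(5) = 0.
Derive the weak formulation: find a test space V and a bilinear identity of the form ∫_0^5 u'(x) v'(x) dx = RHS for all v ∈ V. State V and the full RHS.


V = H^1(0, 5) (v unrestricted at boundary; u is determined up to an additive constant); weak form: ∫_0^5 u'v' dx = ∫_0^5 (5*cos(3*π*x/5) + 1/5) v dx − v(0) for all v ∈ V.

Multiply both sides by a test function v and integrate from 0 to 5:
  ∫_0^5 −u''(x) v(x) dx = ∫_0^5 f(x) v(x) dx.
Integrate the LHS by parts once:
  ∫_0^5 −u'' v dx = −[u'(x) v(x)]_0^5 + ∫_0^5 u'(x) v'(x) dx.
Thus ∫_0^5 u'(x) v'(x) dx = ∫_0^5 f(x) v(x) dx + [u'(x) v(x)]_0^5.
Choose V so that boundary terms are either known or forced to vanish.
u has inhomogeneous Neumann u'(0) = 1, u'(5) = 0. [u' v]_0^5 = (0)·v(5) − (1)·v(0) = − v(0). Take V = H^1(0, 5); boundary term becomes part of RHS.
Weak formulation: find u (satisfying any essential BC) such that ∫_0^5 u'(x) v'(x) dx = ∫_0^5 f v dx − v(0) for all v ∈ V (Neumann data are natural BCs: they enter the RHS as boundary terms).
Substituting f(x) = 5*cos(3*π*x/5) + 1/5, the right-hand side is ∫_0^5 (5*cos(3*π*x/5) + 1/5) v dx − v(0).
Compatibility check (pure Neumann): taking v ≡ 1 ∈ V gives 0 = ∫_0^5 f dx + (0) − (1), i.e. ∫_0^5 f dx must equal u'(0) − u'(5) = 1. Indeed ∫_0^5 (5*cos(3*π*x/5) + 1/5) dx = 1, so the data are compatible. The solution is then unique only up to an additive constant (fix it e.g. by requiring ∫_0^5 u dx = 0).


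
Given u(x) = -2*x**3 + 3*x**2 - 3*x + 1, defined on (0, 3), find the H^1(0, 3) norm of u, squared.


||u||_{H^1}^2 = 89769/70

The H^1 norm (squared) on an interval (0, L) is
  ||u||_{H^1}^2 = ∫_0^L u(x)^2 dx + ∫_0^L u'(x)^2 dx.
Compute u'(x) = -6*x**2 + 6*x - 3.
Then u(x)^2 = 4*x**6 - 12*x**5 + 21*x**4 - 22*x**3 + 15*x**2 - 6*x + 1 and u'(x)^2 = 36*x**4 - 72*x**3 + 72*x**2 - 36*x + 9.
Integrate each monomial from 0 to 3 using ∫_0^3 c·x^n dx = c·3^(n+1)/(n+1):
  ∫_0^3 u(x)^2 dx = ∫_0^3 (4*x^6 - 12*x^5 + 21*x^4 - 22*x^3 + 15*x^2 - 6*x + 1) dx. Term by term:
    ∫_0^3 4*x^6 dx = 8748/7;  ∫_0^3 -12*x^5 dx = -1458;  ∫_0^3 21*x^4 dx = 5103/5;
    ∫_0^3 -22*x^3 dx = -891/2;  ∫_0^3 15*x^2 dx = 135;  ∫_0^3 -6*x dx = -27;
    ∫_0^3 1 dx = 3.
  Sum: 8748/7 − 1458 + 5103/5 − 891/2 + 135 − 27 + 3 = 33447/70.
  ∫_0^3 u'(x)^2 dx = ∫_0^3 (36*x^4 - 72*x^3 + 72*x^2 - 36*x + 9) dx. Term by term:
    ∫_0^3 36*x^4 dx = 8748/5;  ∫_0^3 -72*x^3 dx = -1458;  ∫_0^3 72*x^2 dx = 648;
    ∫_0^3 -36*x dx = -162;  ∫_0^3 9 dx = 27.
  Sum: 8748/5 − 1458 + 648 − 162 + 27 = 4023/5.
Adding: ||u||_{H^1}^2 = 33447/70 + 4023/5 = 89769/70.


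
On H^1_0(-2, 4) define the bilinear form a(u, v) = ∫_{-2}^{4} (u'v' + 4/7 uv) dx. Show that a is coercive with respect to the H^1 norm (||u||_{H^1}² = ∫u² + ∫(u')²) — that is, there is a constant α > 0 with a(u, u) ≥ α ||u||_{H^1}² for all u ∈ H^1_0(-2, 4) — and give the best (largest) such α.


α = (π^2 + 144/7)/(π^2 + 36)

Coercivity of a(·,·) on H^1_0(-2, 4) means a(u, u) ≥ α ||u||_{H^1}² for every u ∈ H^1_0.
The interval has length L = 6, and Poincaré/coercivity depend only on L. Here a(u, u) = ∫(u')² + (4/7)·∫u².
Here 0 < c = 4/7 < 1. The condition a(u,u) ≥ α||u||_{H^1}² reads (1−α)∫(u')² ≥ (α−c)∫u². Any admissible α is ≤ 1 (rapidly oscillating u have ∫u²/∫(u')² → 0), and α = 1 would force 0 ≥ (1−c)∫u², impossible since c < 1; so 1−α > 0. By the sharp Poincaré inequality on H^1_0 of an interval of length L, ∫(u')² ≥ (π/L)²∫u² with equality for the first sine mode sin(π(x−x₀)/L) (x₀ the left endpoint), so the inequality holds for all u iff (1−α)(π/L)² ≥ α − c, i.e. α ≤ ((π/L)² + c)/((π/L)² + 1) = (1 + c(L/π)²)/(1 + (L/π)²). With (π/L)² = π^2/36 and c = 4/7, the largest admissible constant is α = ((π/L)² + c)/((π/L)² + 1).
Simplifying, α = (π^2 + 144/7)/(π^2 + 36).


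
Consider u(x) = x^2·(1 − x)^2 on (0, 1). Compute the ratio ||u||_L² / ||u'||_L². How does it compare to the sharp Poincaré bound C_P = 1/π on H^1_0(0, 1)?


||u||_L² / ||u'||_L² = sqrt(3)/6 < C_P = 1/π.

u(x) = x^2·(1 − x)^2, so u'(x) = 2*x*(x - 1)*(2*x - 1).
u(x) = x^2·(1 − x)^2 vanishes at x = 0 and x = 1, so u ∈ H^1_0(0, 1). Differentiate via the product rule and integrate the resulting polynomials term by term.
  ∫_0^1 u² dx = ∫_0^1 (x^8 - 4*x^7 + 6*x^6 - 4*x^5 + x^4) dx. Term by term:
    ∫_0^1 x^8 dx = 1/9;  ∫_0^1 -4*x^7 dx = -1/2;  ∫_0^1 6*x^6 dx = 6/7;
    ∫_0^1 -4*x^5 dx = -2/3;  ∫_0^1 x^4 dx = 1/5.
  Sum: 1/9 − 1/2 + 6/7 − 2/3 + 1/5 = 1/630.
  ∫_0^1 (u')² dx = ∫_0^1 (16*x^6 - 48*x^5 + 52*x^4 - 24*x^3 + 4*x^2) dx. Term by term:
    ∫_0^1 16*x^6 dx = 16/7;  ∫_0^1 -48*x^5 dx = -8;  ∫_0^1 52*x^4 dx = 52/5;
    ∫_0^1 -24*x^3 dx = -6;  ∫_0^1 4*x^2 dx = 4/3.
  Sum: 16/7 − 8 + 52/5 − 6 + 4/3 = 2/105.
∫_0^1 u² dx = 1/630, so ||u||_L² = sqrt(70)/210.
∫_0^1 (u')² dx = 2/105, so ||u'||_L² = sqrt(210)/105.
Ratio ||u||_L² / ||u'||_L² = sqrt(3)/6.
Sharp Poincaré constant on H^1_0(0, 1) is C_P = L/π = 1/π, achieved by sin(π·x).
A polynomial bump cannot attain the sharp Poincaré constant (only the first sine eigenfunction does), so the ratio is strictly less than C_P, consistent with ||u||_L² ≤ C_P ||u'||_L².


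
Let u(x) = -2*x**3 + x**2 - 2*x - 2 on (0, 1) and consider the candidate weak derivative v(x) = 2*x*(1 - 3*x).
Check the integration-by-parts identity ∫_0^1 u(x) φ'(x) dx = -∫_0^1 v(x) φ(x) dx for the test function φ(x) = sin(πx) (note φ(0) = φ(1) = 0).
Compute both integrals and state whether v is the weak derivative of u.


LHS = -24/π^3 + 8/π, RHS = -24/π^3 + 4/π. No, v is not the weak derivative of u.

u(x) = -2*x**3 + x**2 - 2*x - 2, classical derivative u'(x) = -6*x**2 + 2*x - 2.
φ(x) = sin(πx), so φ'(x) = π*cos(π*x).
Note φ(0) = φ(1) = 0, so the boundary term u·φ vanishes.
LHS = ∫_0^1 u(x) φ'(x) dx = ∫_0^1 (-2*π*x^3*cos(π*x) + π*x^2*cos(π*x) - 2*π*x*cos(π*x) - 2*π*cos(π*x)) dx. Term by term:
  ∫_0^1 -2*π*cos(π*x) dx = 0;  ∫_0^1 π*x^2*cos(π*x) dx = -2/π;  ∫_0^1 -2*π*x*cos(π*x) dx = 4/π;
  ∫_0^1 -2*π*x^3*cos(π*x) dx = -24/π^3 + 6/π.
Sum: 0 − 2/π + 4/π + -24/π^3 + 6/π = -24/π^3 + 8/π.
So LHS = -24/π^3 + 8/π.
∫_0^1 v(x) φ(x) dx = ∫_0^1 (-6*x^2*sin(π*x) + 2*x*sin(π*x)) dx. Term by term:
  ∫_0^1 -6*x^2*sin(π*x) dx = -6/π + 24/π^3;  ∫_0^1 2*x*sin(π*x) dx = 2/π.
Sum: -6/π + 24/π^3 + 2/π = -4/π + 24/π^3.
So RHS = -∫_0^1 v(x) φ(x) dx = -24/π^3 + 4/π.
LHS − RHS = 4/π ≠ 0, so the identity fails.
(For a valid weak derivative the identity must hold for EVERY test function, in particular this one. The failure shows v is NOT the weak derivative of u.)
Correct weak derivative would be u'(x) = -6*x**2 + 2*x - 2.


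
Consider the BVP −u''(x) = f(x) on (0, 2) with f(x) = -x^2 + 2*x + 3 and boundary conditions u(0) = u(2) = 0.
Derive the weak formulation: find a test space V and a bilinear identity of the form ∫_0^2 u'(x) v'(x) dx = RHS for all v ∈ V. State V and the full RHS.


V = H^1_0(0, 2) (so v(0) = v(2) = 0); weak form: ∫_0^2 u'v' dx = ∫_0^2 (-x^2 + 2*x + 3) v dx for all v ∈ V.

Multiply both sides by a test function v and integrate from 0 to 2:
  ∫_0^2 −u''(x) v(x) dx = ∫_0^2 f(x) v(x) dx.
Integrate the LHS by parts once:
  ∫_0^2 −u'' v dx = −[u'(x) v(x)]_0^2 + ∫_0^2 u'(x) v'(x) dx.
Thus ∫_0^2 u'(x) v'(x) dx = ∫_0^2 f(x) v(x) dx + [u'(x) v(x)]_0^2.
Choose V so that boundary terms are either known or forced to vanish.
u is Dirichlet: u(0) = u(2) = 0. Let V = H^1_0(0, 2); then v(0) = v(2) = 0, and [u' v]_0^2 = 0.
Weak formulation: find u (satisfying any essential BC) such that ∫_0^2 u'(x) v'(x) dx = ∫_0^2 f v dx for all v ∈ V.
Substituting f(x) = -x^2 + 2*x + 3, the right-hand side is ∫_0^2 (-x^2 + 2*x + 3) v dx.


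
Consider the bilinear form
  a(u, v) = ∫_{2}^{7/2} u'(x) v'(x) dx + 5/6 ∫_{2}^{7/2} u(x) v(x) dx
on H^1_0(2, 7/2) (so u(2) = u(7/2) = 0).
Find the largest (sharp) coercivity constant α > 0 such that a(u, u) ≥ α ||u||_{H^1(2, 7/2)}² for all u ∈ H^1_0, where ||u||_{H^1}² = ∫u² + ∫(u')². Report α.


α = (15 + 8*π^2)/(2*(9 + 4*π^2))

Coercivity of a(·,·) on H^1_0(2, 7/2) means a(u, u) ≥ α ||u||_{H^1}² for every u ∈ H^1_0.
The interval has length L = 3/2, and Poincaré/coercivity depend only on L. Here a(u, u) = ∫(u')² + (5/6)·∫u².
Here 0 < c = 5/6 < 1. The condition a(u,u) ≥ α||u||_{H^1}² reads (1−α)∫(u')² ≥ (α−c)∫u². Any admissible α is ≤ 1 (rapidly oscillating u have ∫u²/∫(u')² → 0), and α = 1 would force 0 ≥ (1−c)∫u², impossible since c < 1; so 1−α > 0. By the sharp Poincaré inequality on H^1_0 of an interval of length L, ∫(u')² ≥ (π/L)²∫u² with equality for the first sine mode sin(π(x−x₀)/L) (x₀ the left endpoint), so the inequality holds for all u iff (1−α)(π/L)² ≥ α − c, i.e. α ≤ ((π/L)² + c)/((π/L)² + 1) = (1 + c(L/π)²)/(1 + (L/π)²). With (π/L)² = 4*π^2/9 and c = 5/6, the largest admissible constant is α = ((π/L)² + c)/((π/L)² + 1).
Simplifying, α = (15 + 8*π^2)/(2*(9 + 4*π^2)).


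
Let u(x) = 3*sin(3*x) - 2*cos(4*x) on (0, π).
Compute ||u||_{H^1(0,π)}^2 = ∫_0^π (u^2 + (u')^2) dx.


||u||_{H^1(0,π)}^2 = 1224/7 + 79*π

u'(x) = 8*sin(4*x) + 9*cos(3*x).
Expand u² and (u')² and integrate term by term on (0, π), using: for integers n ≥ 1, ∫_0^π sin²(nx) dx = ∫_0^π cos²(nx) dx = π/2; for n ≠ n', ∫_0^π sin(nx)sin(n'x) dx = ∫_0^π cos(nx)cos(n'x) dx = 0; and by product-to-sum, ∫_0^π sin(nx)cos(n'x) dx = ½∫_0^π [sin((n+n')x) + sin((n−n')x)] dx, which is 0 when n+n' is even and 2n/(n²−n'²) when n+n' is odd (it need not vanish on (0, π)).
  u² squared terms: (-2)²·∫cos(4x)² dx = 4·π/2 = 2*π;  (3)²·∫sin(3x)² dx = 9·π/2 = 9*π/2.
  u² cross terms: 2·(-2)·(3)·∫cos(4x)·sin(3x) dx = -12·(-6/7) = 72/7.
  So ∫_0^π u² dx = 2*π + 9*π/2 + 72/7 = 72/7 + 13*π/2.
  (u')² squared terms: (8)²·∫sin(4x)² dx = 64·π/2 = 32*π;  (9)²·∫cos(3x)² dx = 81·π/2 = 81*π/2.
  (u')² cross terms: 2·(8)·(9)·∫sin(4x)·cos(3x) dx = 144·(8/7) = 1152/7.
  So ∫_0^π (u')² dx = 32*π + 81*π/2 + 1152/7 = 1152/7 + 145*π/2.
||u||_{H^1}^2 = (72/7 + 13*π/2) + (1152/7 + 145*π/2) = 1224/7 + 79*π.


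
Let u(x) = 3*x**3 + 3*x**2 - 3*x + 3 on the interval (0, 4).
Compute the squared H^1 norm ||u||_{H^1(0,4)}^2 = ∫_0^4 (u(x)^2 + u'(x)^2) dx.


||u||_{H^1}^2 = 1919496/35

The H^1 norm (squared) on an interval (0, L) is
  ||u||_{H^1}^2 = ∫_0^L u(x)^2 dx + ∫_0^L u'(x)^2 dx.
Compute u'(x) = 9*x**2 + 6*x - 3.
Then u(x)^2 = 9*x**6 + 18*x**5 - 9*x**4 + 27*x**2 - 18*x + 9 and u'(x)^2 = 81*x**4 + 108*x**3 - 18*x**2 - 36*x + 9.
Integrate each monomial from 0 to 4 using ∫_0^4 c·x^n dx = c·4^(n+1)/(n+1):
  ∫_0^4 u(x)^2 dx = ∫_0^4 (9*x^6 + 18*x^5 - 9*x^4 + 27*x^2 - 18*x + 9) dx. Term by term:
    ∫_0^4 9*x^6 dx = 147456/7;  ∫_0^4 18*x^5 dx = 12288;  ∫_0^4 -9*x^4 dx = -9216/5;
    ∫_0^4 27*x^2 dx = 576;  ∫_0^4 -18*x dx = -144;  ∫_0^4 9 dx = 36.
  Sum: 147456/7 + 12288 − 9216/5 + 576 − 144 + 36 = 1119228/35.
  ∫_0^4 u'(x)^2 dx = ∫_0^4 (81*x^4 + 108*x^3 - 18*x^2 - 36*x + 9) dx. Term by term:
    ∫_0^4 81*x^4 dx = 82944/5;  ∫_0^4 108*x^3 dx = 6912;  ∫_0^4 -18*x^2 dx = -384;
    ∫_0^4 -36*x dx = -288;  ∫_0^4 9 dx = 36.
  Sum: 82944/5 + 6912 − 384 − 288 + 36 = 114324/5.
Adding: ||u||_{H^1}^2 = 1119228/35 + 114324/5 = 1919496/35.


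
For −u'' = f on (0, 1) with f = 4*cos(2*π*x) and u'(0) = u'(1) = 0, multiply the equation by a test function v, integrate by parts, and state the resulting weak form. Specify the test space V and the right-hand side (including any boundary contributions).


V = H^1(0, 1) (no boundary constraint on v; u is determined up to an additive constant); weak form: ∫_0^1 u'v' dx = ∫_0^1 (4*cos(2*π*x)) v dx for all v ∈ V.

Multiply both sides by a test function v and integrate from 0 to 1:
  ∫_0^1 −u''(x) v(x) dx = ∫_0^1 f(x) v(x) dx.
Integrate the LHS by parts once:
  ∫_0^1 −u'' v dx = −[u'(x) v(x)]_0^1 + ∫_0^1 u'(x) v'(x) dx.
Thus ∫_0^1 u'(x) v'(x) dx = ∫_0^1 f(x) v(x) dx + [u'(x) v(x)]_0^1.
Choose V so that boundary terms are either known or forced to vanish.
u has homogeneous Neumann: u'(0) = u'(1) = 0. So [u' v]_0^1 = 0·v(1) − 0·v(0) = 0 for any v; take V = H^1(0, 1).
Weak formulation: find u (satisfying any essential BC) such that ∫_0^1 u'(x) v'(x) dx = ∫_0^1 f v dx for all v ∈ V (homogeneous Neumann, so boundary terms vanish).
Substituting f(x) = 4*cos(2*π*x), the right-hand side is ∫_0^1 (4*cos(2*π*x)) v dx.
Compatibility check (pure Neumann): taking v ≡ 1 ∈ V gives 0 = ∫_0^1 f dx + (0) − (0), i.e. ∫_0^1 f dx must equal u'(0) − u'(1) = 0. Indeed ∫_0^1 (4*cos(2*π*x)) dx = 0, so the data are compatible. The solution is then unique only up to an additive constant (fix it e.g. by requiring ∫_0^1 u dx = 0).


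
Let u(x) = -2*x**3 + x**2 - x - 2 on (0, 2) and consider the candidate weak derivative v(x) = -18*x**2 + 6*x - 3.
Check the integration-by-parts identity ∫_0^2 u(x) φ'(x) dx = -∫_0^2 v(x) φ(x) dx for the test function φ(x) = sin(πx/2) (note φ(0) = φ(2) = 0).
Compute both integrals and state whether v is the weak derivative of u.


LHS = -192/π^3 + 44/π, RHS = -576/π^3 + 132/π. No, v is not the weak derivative of u.

u(x) = -2*x**3 + x**2 - x - 2, classical derivative u'(x) = -6*x**2 + 2*x - 1.
φ(x) = sin(πx/2), so φ'(x) = π*cos(π*x/2)/2.
Note φ(0) = φ(2) = 0, so the boundary term u·φ vanishes.
LHS = ∫_0^2 u(x) φ'(x) dx = ∫_0^2 (-π*x^3*cos(π*x/2) + π*x^2*cos(π*x/2)/2 - π*x*cos(π*x/2)/2 - π*cos(π*x/2)) dx. Term by term:
  ∫_0^2 -π*cos(π*x/2) dx = 0;  ∫_0^2 π*x^2*cos(π*x/2)/2 dx = -8/π;  ∫_0^2 -π*x^3*cos(π*x/2) dx = -192/π^3 + 48/π;
  ∫_0^2 -π*x*cos(π*x/2)/2 dx = 4/π.
Sum: 0 − 8/π + -192/π^3 + 48/π + 4/π = -192/π^3 + 44/π.
So LHS = -192/π^3 + 44/π.
∫_0^2 v(x) φ(x) dx = ∫_0^2 (-18*x^2*sin(π*x/2) + 6*x*sin(π*x/2) - 3*sin(π*x/2)) dx. Term by term:
  ∫_0^2 -3*sin(π*x/2) dx = -12/π;  ∫_0^2 -18*x^2*sin(π*x/2) dx = -144/π + 576/π^3;  ∫_0^2 6*x*sin(π*x/2) dx = 24/π.
Sum: -12/π + -144/π + 576/π^3 + 24/π = -132/π + 576/π^3.
So RHS = -∫_0^2 v(x) φ(x) dx = -576/π^3 + 132/π.
LHS − RHS = -88/π + 384/π^3 ≠ 0, so the identity fails.
(For a valid weak derivative the identity must hold for EVERY test function, in particular this one. The failure shows v is NOT the weak derivative of u.)
Correct weak derivative would be u'(x) = -6*x**2 + 2*x - 1.


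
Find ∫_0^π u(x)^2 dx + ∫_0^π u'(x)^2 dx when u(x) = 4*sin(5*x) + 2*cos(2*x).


||u||_{H^1(0,π)}^2 = 800/21 + 218*π

u'(x) = -4*sin(2*x) + 20*cos(5*x).
Expand u² and (u')² and integrate term by term on (0, π), using: for integers n ≥ 1, ∫_0^π sin²(nx) dx = ∫_0^π cos²(nx) dx = π/2; for n ≠ n', ∫_0^π sin(nx)sin(n'x) dx = ∫_0^π cos(nx)cos(n'x) dx = 0; and by product-to-sum, ∫_0^π sin(nx)cos(n'x) dx = ½∫_0^π [sin((n+n')x) + sin((n−n')x)] dx, which is 0 when n+n' is even and 2n/(n²−n'²) when n+n' is odd (it need not vanish on (0, π)).
  u² squared terms: (2)²·∫cos(2x)² dx = 4·π/2 = 2*π;  (4)²·∫sin(5x)² dx = 16·π/2 = 8*π.
  u² cross terms: 2·(2)·(4)·∫cos(2x)·sin(5x) dx = 16·(10/21) = 160/21.
  So ∫_0^π u² dx = 2*π + 8*π + 160/21 = 160/21 + 10*π.
  (u')² squared terms: (-4)²·∫sin(2x)² dx = 16·π/2 = 8*π;  (20)²·∫cos(5x)² dx = 400·π/2 = 200*π.
  (u')² cross terms: 2·(-4)·(20)·∫sin(2x)·cos(5x) dx = -160·(-4/21) = 640/21.
  So ∫_0^π (u')² dx = 8*π + 200*π + 640/21 = 640/21 + 208*π.
||u||_{H^1}^2 = (160/21 + 10*π) + (640/21 + 208*π) = 800/21 + 218*π.


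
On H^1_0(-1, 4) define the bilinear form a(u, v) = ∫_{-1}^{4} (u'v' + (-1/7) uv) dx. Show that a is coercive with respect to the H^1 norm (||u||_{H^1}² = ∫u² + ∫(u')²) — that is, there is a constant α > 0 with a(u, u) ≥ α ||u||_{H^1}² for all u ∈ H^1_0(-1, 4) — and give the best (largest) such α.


α = (-25/7 + π^2)/(π^2 + 25)

Coercivity of a(·,·) on H^1_0(-1, 4) means a(u, u) ≥ α ||u||_{H^1}² for every u ∈ H^1_0.
The interval has length L = 5, and Poincaré/coercivity depend only on L. Here a(u, u) = ∫(u')² + (-1/7)·∫u².
Here c = -1/7 < 0 with |c| < (π/L)² = π^2/25, so coercivity still holds. The condition a(u,u) ≥ α||u||_{H^1}² reads (1−α)∫(u')² ≥ (α−c)∫u². Any admissible α is ≤ 1 (rapidly oscillating u have ∫u²/∫(u')² → 0), and α = 1 would force 0 ≥ (1−c)∫u², impossible since c < 1; so 1−α > 0. By the sharp Poincaré inequality on H^1_0 of an interval of length L, ∫(u')² ≥ (π/L)²∫u² with equality for the first sine mode sin(π(x−x₀)/L) (x₀ the left endpoint), so the inequality holds for all u iff (1−α)(π/L)² ≥ α − c, i.e. α ≤ ((π/L)² + c)/((π/L)² + 1) = (1 + c(L/π)²)/(1 + (L/π)²). (Direct route, valid since c ≤ 0: Poincaré gives c∫u² ≥ c(L/π)²∫(u')², so a(u,u) ≥ (1 + c(L/π)²)∫(u')², while ||u||_{H^1}² ≤ (1 + (L/π)²)∫(u')²; dividing yields the same α.) With (π/L)² = π^2/25 and c = -1/7, the largest admissible constant is α = ((π/L)² + c)/((π/L)² + 1).
Simplifying, α = (-25/7 + π^2)/(π^2 + 25).
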